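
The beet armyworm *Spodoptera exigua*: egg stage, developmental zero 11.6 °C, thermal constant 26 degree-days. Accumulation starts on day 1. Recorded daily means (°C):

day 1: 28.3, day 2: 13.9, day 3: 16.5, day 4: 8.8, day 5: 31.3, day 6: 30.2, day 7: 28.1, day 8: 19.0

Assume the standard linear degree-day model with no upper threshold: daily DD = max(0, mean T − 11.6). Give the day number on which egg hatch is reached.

Daily DD above 11.6 °C: 16.7, 2.3, 4.9, 0.0, 19.7, 18.6, 16.5, 7.4.
Cumulative: 16.7, 19.0, 23.9, 23.9, 43.6, 62.2, 78.7, 86.1.
The total first reaches 26 DD on day 5.

day 5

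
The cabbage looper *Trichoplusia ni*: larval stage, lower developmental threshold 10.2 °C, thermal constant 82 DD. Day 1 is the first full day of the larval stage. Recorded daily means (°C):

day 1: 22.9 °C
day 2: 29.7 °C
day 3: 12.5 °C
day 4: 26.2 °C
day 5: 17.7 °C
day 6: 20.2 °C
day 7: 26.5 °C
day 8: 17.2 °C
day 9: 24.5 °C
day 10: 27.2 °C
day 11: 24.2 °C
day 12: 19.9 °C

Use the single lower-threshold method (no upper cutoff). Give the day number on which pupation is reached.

day 7

Daily DD above 10.2 °C: 12.7, 19.5, 2.3, 16.0, 7.5, 10.0, 16.3, 7.0, 14.3, 17.0, 14.0, 9.7.
Cumulative: 12.7, 32.2, 34.5, 50.5, 58.0, 68.0, 84.3, 91.3, 105.6, 122.6, 136.6, 146.3.
The total first reaches 82 DD on day 7.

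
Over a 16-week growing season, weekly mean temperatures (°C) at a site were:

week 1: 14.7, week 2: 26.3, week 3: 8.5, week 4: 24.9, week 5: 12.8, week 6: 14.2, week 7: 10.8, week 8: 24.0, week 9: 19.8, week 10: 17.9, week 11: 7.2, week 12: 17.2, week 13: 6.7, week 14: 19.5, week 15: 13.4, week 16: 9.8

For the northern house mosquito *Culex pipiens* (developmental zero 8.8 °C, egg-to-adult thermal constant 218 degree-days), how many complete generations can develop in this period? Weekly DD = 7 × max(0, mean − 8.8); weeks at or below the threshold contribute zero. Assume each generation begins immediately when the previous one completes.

Weekly DD (7 × max(0, T̄ − 8.8)): 41.3, 122.5, 0.0, 112.7, 28.0, 37.8, 14.0, 106.4, 77.0, 63.7, 0.0, 58.8, 0.0, 74.9, 32.2, 7.0.
Season total = 776.3 DD.
Complete generations = ⌊776.3 / 218⌋ = 3.

3 generations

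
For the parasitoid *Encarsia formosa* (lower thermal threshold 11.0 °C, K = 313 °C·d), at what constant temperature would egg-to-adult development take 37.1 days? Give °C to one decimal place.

19.4 °C

Required daily accumulation = 313 / 37.1 = 8.437 DD/day.
T = T_base + 8.437 = 11.0 + 8.437 = 19.437 ≈ 19.4 °C.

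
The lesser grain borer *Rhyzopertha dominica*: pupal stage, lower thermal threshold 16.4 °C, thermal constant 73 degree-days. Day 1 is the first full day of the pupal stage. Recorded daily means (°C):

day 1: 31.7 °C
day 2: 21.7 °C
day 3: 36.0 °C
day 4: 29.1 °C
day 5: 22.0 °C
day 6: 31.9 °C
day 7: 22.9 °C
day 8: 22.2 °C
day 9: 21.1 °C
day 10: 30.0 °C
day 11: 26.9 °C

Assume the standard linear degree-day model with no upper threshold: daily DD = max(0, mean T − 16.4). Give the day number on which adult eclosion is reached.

day 6

Daily DD above 16.4 °C: 15.3, 5.3, 19.6, 12.7, 5.6, 15.5, 6.5, 5.8, 4.7, 13.6, 10.5.
Cumulative: 15.3, 20.6, 40.2, 52.9, 58.5, 74.0, 80.5, 86.3, 91.0, 104.6, 115.1.
The total first reaches 73 DD on day 6.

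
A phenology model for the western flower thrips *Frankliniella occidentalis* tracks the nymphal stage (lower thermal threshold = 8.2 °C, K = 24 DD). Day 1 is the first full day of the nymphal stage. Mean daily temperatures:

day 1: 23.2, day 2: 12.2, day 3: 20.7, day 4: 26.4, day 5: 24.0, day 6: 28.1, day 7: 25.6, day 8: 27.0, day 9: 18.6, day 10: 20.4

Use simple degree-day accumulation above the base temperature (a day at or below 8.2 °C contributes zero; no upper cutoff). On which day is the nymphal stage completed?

day 3

Daily DD above 8.2 °C: 15.0, 4.0, 12.5, 18.2, 15.8, 19.9, 17.4, 18.8, 10.4, 12.2.
Cumulative: 15.0, 19.0, 31.5, 49.7, 65.5, 85.4, 102.8, 121.6, 132.0, 144.2.
The total first reaches 24 DD on day 3.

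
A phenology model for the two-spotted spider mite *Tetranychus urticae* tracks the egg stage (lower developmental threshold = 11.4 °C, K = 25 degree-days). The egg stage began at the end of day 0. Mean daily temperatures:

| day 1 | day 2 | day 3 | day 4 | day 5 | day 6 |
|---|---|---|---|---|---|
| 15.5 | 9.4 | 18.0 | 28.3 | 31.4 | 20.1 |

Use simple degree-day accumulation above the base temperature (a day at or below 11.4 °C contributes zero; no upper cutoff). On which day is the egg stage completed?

Daily DD above 11.4 °C: 4.1, 0.0, 6.6, 16.9, 20.0, 8.7.
Cumulative: 4.1, 4.1, 10.7, 27.6, 47.6, 56.3.
The total first reaches 25 DD on day 4.

day 4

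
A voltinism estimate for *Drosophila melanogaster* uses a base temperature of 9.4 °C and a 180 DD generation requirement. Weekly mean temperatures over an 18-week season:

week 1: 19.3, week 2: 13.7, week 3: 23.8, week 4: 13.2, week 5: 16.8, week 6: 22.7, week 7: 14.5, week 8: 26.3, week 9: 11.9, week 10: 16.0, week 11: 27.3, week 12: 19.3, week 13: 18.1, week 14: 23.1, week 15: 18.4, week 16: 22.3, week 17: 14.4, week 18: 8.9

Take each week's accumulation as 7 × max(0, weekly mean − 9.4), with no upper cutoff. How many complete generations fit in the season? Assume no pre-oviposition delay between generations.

Weekly DD (7 × max(0, T̄ − 9.4)): 69.3, 30.1, 100.8, 26.6, 51.8, 93.1, 35.7, 118.3, 17.5, 46.2, 125.3, 69.3, 60.9, 95.9, 63.0, 90.3, 35.0, 0.0.
Season total = 1129.1 DD.
Complete generations = ⌊1129.1 / 180⌋ = 6.

6 generations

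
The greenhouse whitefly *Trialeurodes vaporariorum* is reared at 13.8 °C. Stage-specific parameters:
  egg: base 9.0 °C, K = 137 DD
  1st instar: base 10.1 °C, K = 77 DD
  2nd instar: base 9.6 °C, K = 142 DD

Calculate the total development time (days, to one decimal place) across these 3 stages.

83.2 days

egg: 137 / (13.8 − 9.0) = 137 / 4.8 = 28.542 d.
1st instar: 77 / (13.8 − 10.1) = 77 / 3.7 = 20.811 d.
2nd instar: 142 / (13.8 − 9.6) = 142 / 4.2 = 33.810 d.
Sum = 83.162 ≈ 83.2 days.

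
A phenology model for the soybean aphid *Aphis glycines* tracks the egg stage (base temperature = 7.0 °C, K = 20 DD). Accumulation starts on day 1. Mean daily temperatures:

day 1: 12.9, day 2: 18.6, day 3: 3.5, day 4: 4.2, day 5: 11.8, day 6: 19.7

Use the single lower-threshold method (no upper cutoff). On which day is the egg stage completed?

Daily DD above 7.0 °C: 5.9, 11.6, 0.0, 0.0, 4.8, 12.7.
Cumulative: 5.9, 17.5, 17.5, 17.5, 22.3, 35.0.
The total first reaches 20 DD on day 5.

day 5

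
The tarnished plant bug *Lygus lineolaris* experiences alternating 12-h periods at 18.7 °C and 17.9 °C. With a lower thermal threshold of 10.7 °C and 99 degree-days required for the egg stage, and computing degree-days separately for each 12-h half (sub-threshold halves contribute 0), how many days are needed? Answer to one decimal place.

13.0 days

Day half: max(0, 18.7 − 10.7) × 0.5 = 8.0 × 0.5 = 4.00 DD.
Night half: max(0, 17.9 − 10.7) × 0.5 = 7.2 × 0.5 = 3.60 DD.
Per 24 h: 7.60 DD/day.
Duration = 99 / 7.60 = 13.026 ≈ 13.0 days.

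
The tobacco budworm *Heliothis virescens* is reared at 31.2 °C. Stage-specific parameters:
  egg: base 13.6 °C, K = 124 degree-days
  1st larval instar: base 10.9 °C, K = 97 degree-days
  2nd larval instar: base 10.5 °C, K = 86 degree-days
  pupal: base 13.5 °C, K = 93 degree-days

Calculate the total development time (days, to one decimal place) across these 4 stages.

egg: 124 / (31.2 − 13.6) = 124 / 17.6 = 7.045 d.
1st larval instar: 97 / (31.2 − 10.9) = 97 / 20.3 = 4.778 d.
2nd larval instar: 86 / (31.2 − 10.5) = 86 / 20.7 = 4.155 d.
pupal: 93 / (31.2 − 13.5) = 93 / 17.7 = 5.254 d.
Sum = 21.233 ≈ 21.2 days.

21.2 days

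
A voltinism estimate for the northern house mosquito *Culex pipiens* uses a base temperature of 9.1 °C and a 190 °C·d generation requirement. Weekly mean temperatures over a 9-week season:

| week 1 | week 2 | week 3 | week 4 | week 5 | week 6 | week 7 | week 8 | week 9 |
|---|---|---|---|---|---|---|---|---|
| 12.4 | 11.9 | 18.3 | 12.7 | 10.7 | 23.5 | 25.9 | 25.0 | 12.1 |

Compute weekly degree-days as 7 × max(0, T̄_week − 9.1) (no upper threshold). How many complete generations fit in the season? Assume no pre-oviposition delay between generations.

2 generations

Weekly DD (7 × max(0, T̄ − 9.1)): 23.1, 19.6, 64.4, 25.2, 11.2, 100.8, 117.6, 111.3, 21.0.
Season total = 494.2 DD.
Complete generations = ⌊494.2 / 190⌋ = 2.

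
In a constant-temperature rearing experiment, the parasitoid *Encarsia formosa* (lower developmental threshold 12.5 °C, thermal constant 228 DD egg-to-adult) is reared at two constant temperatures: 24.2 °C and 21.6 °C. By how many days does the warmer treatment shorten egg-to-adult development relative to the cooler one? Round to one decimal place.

At 24.2 °C: 228 / (24.2 − 12.5) = 228 / 11.7 = 19.487 d.
At 21.6 °C: 228 / (21.6 − 12.5) = 228 / 9.1 = 25.055 d.
Difference = |19.487 − 25.055| = 5.568 ≈ 5.6 days.

5.6 days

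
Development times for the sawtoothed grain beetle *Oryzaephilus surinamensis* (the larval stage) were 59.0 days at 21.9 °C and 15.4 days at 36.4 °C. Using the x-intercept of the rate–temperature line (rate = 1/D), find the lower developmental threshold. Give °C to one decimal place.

Equal thermal constants: D₁(T₁ − T_b) = D₂(T₂ − T_b).
59.0·(21.9 − T_b) = 15.4·(36.4 − T_b)
T_b = (59.0·21.9 − 15.4·36.4) / (59.0 − 15.4) = 731.54 / 43.6 = 16.778 °C ≈ 16.8 °C.

16.8 °C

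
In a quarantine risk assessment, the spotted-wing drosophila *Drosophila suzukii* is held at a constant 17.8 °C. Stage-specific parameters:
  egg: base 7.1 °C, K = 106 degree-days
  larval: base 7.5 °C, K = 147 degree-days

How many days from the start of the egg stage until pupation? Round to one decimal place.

egg: 106 / (17.8 − 7.1) = 106 / 10.7 = 9.907 d.
larval: 147 / (17.8 − 7.5) = 147 / 10.3 = 14.272 d.
Sum = 24.178 ≈ 24.2 days.

24.2 days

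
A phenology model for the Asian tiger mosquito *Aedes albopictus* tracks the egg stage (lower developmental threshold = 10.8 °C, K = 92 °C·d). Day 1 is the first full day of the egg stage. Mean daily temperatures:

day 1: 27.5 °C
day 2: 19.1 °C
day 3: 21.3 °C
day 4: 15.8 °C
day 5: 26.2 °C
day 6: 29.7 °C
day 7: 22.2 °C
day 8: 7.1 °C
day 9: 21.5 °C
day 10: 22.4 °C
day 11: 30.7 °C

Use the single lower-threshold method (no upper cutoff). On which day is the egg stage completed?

Daily DD above 10.8 °C: 16.7, 8.3, 10.5, 5.0, 15.4, 18.9, 11.4, 0.0, 10.7, 11.6, 19.9.
Cumulative: 16.7, 25.0, 35.5, 40.5, 55.9, 74.8, 86.2, 86.2, 96.9, 108.5, 128.4.
The total first reaches 92 DD on day 9.

day 9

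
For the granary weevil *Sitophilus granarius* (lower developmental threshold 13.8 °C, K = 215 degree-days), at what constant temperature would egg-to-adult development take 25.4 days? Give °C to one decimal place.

22.3 °C

Required daily accumulation = 215 / 25.4 = 8.465 DD/day.
T = T_base + 8.465 = 13.8 + 8.465 = 22.265 ≈ 22.3 °C.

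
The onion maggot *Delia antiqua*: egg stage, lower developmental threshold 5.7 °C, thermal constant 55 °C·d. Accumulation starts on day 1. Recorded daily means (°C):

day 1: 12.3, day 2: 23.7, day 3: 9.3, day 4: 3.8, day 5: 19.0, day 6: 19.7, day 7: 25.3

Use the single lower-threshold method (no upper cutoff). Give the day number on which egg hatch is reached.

Daily DD above 5.7 °C: 6.6, 18.0, 3.6, 0.0, 13.3, 14.0, 19.6.
Cumulative: 6.6, 24.6, 28.2, 28.2, 41.5, 55.5, 75.1.
The total first reaches 55 DD on day 6.

day 6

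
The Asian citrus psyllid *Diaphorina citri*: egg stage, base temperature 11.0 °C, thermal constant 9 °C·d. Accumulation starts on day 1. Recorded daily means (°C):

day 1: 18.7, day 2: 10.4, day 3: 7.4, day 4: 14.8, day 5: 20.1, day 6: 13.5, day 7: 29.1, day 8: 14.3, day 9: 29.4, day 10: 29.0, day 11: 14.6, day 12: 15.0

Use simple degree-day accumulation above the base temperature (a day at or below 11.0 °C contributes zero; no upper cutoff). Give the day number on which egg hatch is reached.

Daily DD above 11.0 °C: 7.7, 0.0, 0.0, 3.8, 9.1, 2.5, 18.1, 3.3, 18.4, 18.0, 3.6, 4.0.
Cumulative: 7.7, 7.7, 7.7, 11.5, 20.6, 23.1, 41.2, 44.5, 62.9, 80.9, 84.5, 88.5.
The total first reaches 9 DD on day 4.

day 4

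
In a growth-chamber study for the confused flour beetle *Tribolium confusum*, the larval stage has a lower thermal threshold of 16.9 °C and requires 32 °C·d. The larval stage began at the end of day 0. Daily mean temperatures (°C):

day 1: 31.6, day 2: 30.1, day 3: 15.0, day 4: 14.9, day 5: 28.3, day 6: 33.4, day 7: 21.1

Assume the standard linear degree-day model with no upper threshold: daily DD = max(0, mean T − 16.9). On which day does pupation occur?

Daily DD above 16.9 °C: 14.7, 13.2, 0.0, 0.0, 11.4, 16.5, 4.2.
Cumulative: 14.7, 27.9, 27.9, 27.9, 39.3, 55.8, 60.0.
The total first reaches 32 DD on day 5.

day 5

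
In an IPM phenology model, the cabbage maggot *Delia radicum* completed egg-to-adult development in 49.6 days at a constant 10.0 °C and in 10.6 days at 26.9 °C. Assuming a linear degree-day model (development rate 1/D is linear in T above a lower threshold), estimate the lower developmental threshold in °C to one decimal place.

Under the model K = D·(T − T_b), so D₁·(T₁ − T_b) = D₂·(T₂ − T_b).
49.6·(10.0 − T_b) = 10.6·(26.9 − T_b)
T_b = (49.6·10.0 − 10.6·26.9) / (49.6 − 10.6) = 210.86 / 39.0 = 5.407 °C ≈ 5.4 °C.

5.4 °C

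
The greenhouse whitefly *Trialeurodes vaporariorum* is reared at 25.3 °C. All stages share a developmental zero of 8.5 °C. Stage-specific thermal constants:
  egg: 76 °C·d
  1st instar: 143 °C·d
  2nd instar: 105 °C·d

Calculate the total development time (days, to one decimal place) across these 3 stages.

19.3 days

Daily accumulation at 25.3 °C = 25.3 − 8.5 = 16.8 DD/day.
Total K = 76 + 143 + 105 = 324 DD.
Total duration = 324 / 16.8 = 19.286 ≈ 19.3 days.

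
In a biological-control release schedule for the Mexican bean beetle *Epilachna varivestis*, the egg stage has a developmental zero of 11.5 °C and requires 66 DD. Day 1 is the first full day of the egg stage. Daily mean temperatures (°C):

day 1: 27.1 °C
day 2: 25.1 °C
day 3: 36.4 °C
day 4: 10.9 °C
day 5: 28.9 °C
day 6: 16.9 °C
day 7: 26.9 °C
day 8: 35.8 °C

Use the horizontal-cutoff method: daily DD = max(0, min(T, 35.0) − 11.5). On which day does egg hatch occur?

day 5

Daily DD above 11.5 °C (capped at 23.5): 15.6, 13.6, 23.5, 0.0, 17.4, 5.4, 15.4, 23.5.
Cumulative: 15.6, 29.2, 52.7, 52.7, 70.1, 75.5, 90.9, 114.4.
The total first reaches 66 DD on day 5.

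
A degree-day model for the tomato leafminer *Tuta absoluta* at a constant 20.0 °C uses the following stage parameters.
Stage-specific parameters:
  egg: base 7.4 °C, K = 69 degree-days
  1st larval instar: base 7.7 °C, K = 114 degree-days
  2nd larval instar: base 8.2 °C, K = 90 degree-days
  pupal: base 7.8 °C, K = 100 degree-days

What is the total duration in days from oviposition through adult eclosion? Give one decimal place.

egg: 69 / (20.0 − 7.4) = 69 / 12.6 = 5.476 d.
1st larval instar: 114 / (20.0 − 7.7) = 114 / 12.3 = 9.268 d.
2nd larval instar: 90 / (20.0 − 8.2) = 90 / 11.8 = 7.627 d.
pupal: 100 / (20.0 − 7.8) = 100 / 12.2 = 8.197 d.
Sum = 30.568 ≈ 30.6 days.

30.6 days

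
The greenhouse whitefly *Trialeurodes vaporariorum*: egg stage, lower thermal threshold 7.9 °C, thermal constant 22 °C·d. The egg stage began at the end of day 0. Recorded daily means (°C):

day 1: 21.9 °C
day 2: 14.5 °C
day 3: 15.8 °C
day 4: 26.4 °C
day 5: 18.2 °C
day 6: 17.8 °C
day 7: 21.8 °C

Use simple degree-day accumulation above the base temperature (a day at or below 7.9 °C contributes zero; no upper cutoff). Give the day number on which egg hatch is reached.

Daily DD above 7.9 °C: 14.0, 6.6, 7.9, 18.5, 10.3, 9.9, 13.9.
Cumulative: 14.0, 20.6, 28.5, 47.0, 57.3, 67.2, 81.1.
The total first reaches 22 DD on day 3.

day 3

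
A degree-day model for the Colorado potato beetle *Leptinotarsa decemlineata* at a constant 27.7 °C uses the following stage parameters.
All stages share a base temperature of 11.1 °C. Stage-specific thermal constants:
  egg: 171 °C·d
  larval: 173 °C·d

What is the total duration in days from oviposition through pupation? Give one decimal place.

20.7 days

Daily accumulation at 27.7 °C = 27.7 − 11.1 = 16.6 DD/day.
Total K = 171 + 173 = 344 DD.
Total duration = 344 / 16.6 = 20.723 ≈ 20.7 days.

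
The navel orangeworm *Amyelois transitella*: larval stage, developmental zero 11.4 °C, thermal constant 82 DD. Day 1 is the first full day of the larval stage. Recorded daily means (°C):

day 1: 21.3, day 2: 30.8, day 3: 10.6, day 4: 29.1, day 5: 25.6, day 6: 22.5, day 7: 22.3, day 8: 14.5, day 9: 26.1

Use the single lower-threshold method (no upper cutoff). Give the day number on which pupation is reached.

Daily DD above 11.4 °C: 9.9, 19.4, 0.0, 17.7, 14.2, 11.1, 10.9, 3.1, 14.7.
Cumulative: 9.9, 29.3, 29.3, 47.0, 61.2, 72.3, 83.2, 86.3, 101.0.
The total first reaches 82 DD on day 7.

day 7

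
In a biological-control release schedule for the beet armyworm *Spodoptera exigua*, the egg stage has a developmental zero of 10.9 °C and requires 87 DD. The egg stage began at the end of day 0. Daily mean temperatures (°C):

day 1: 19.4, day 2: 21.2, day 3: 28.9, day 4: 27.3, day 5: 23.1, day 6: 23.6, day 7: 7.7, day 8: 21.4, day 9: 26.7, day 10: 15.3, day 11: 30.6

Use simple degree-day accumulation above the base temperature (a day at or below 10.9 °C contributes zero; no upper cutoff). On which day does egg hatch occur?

day 8

Daily DD above 10.9 °C: 8.5, 10.3, 18.0, 16.4, 12.2, 12.7, 0.0, 10.5, 15.8, 4.4, 19.7.
Cumulative: 8.5, 18.8, 36.8, 53.2, 65.4, 78.1, 78.1, 88.6, 104.4, 108.8, 128.5.
The total first reaches 87 DD on day 8.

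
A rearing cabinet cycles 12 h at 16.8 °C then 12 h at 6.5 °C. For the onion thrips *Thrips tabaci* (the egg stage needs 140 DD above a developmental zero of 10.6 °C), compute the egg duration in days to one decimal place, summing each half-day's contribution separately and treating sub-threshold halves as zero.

Day half: max(0, 16.8 − 10.6) × 0.5 = 6.2 × 0.5 = 3.10 DD.
Night half: max(0, 6.5 − 10.6) × 0.5 = 0.0 × 0.5 = 0.00 DD.
Per 24 h: 3.10 DD/day.
Duration = 140 / 3.10 = 45.161 ≈ 45.2 days.

45.2 days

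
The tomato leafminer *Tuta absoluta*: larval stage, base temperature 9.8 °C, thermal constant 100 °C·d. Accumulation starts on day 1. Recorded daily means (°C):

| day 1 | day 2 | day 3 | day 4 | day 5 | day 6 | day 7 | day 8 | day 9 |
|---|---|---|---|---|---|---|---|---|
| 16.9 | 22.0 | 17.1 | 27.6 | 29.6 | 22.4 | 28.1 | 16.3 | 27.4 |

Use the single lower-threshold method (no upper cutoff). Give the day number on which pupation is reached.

Daily DD above 9.8 °C: 7.1, 12.2, 7.3, 17.8, 19.8, 12.6, 18.3, 6.5, 17.6.
Cumulative: 7.1, 19.3, 26.6, 44.4, 64.2, 76.8, 95.1, 101.6, 119.2.
The total first reaches 100 DD on day 8.

day 8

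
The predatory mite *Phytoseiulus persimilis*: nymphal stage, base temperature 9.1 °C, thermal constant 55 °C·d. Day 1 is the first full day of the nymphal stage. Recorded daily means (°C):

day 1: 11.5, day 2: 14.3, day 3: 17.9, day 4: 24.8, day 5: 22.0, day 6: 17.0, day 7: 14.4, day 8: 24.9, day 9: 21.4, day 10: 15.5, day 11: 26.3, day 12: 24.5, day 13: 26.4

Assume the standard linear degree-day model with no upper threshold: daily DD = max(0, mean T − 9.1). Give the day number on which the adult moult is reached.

day 7

Daily DD above 9.1 °C: 2.4, 5.2, 8.8, 15.7, 12.9, 7.9, 5.3, 15.8, 12.3, 6.4, 17.2, 15.4, 17.3.
Cumulative: 2.4, 7.6, 16.4, 32.1, 45.0, 52.9, 58.2, 74.0, 86.3, 92.7, 109.9, 125.3, 142.6.
The total first reaches 55 DD on day 7.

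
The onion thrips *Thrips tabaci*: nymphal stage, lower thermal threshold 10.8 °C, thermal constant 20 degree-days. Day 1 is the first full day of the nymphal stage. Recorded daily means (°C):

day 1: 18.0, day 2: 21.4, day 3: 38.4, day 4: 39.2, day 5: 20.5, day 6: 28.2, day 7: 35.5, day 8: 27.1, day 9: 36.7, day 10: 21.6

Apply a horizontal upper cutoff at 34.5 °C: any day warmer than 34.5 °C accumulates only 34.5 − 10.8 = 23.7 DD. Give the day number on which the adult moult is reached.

day 3

Daily DD above 10.8 °C (capped at 23.7): 7.2, 10.6, 23.7, 23.7, 9.7, 17.4, 23.7, 16.3, 23.7, 10.8.
Cumulative: 7.2, 17.8, 41.5, 65.2, 74.9, 92.3, 116.0, 132.3, 156.0, 166.8.
The total first reaches 20 DD on day 3.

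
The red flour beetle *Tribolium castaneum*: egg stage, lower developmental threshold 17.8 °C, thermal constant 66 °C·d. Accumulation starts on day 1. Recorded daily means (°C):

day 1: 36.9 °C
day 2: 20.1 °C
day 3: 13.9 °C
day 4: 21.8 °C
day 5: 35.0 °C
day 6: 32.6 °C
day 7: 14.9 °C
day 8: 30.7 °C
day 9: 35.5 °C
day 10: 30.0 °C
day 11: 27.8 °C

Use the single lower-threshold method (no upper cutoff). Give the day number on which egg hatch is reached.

day 8

Daily DD above 17.8 °C: 19.1, 2.3, 0.0, 4.0, 17.2, 14.8, 0.0, 12.9, 17.7, 12.2, 10.0.
Cumulative: 19.1, 21.4, 21.4, 25.4, 42.6, 57.4, 57.4, 70.3, 88.0, 100.2, 110.2.
The total first reaches 66 DD on day 8.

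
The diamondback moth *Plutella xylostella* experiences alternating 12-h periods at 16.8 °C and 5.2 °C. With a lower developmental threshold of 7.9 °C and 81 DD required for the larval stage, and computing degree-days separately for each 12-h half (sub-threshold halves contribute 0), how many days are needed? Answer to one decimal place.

Day half: max(0, 16.8 − 7.9) × 0.5 = 8.9 × 0.5 = 4.45 DD.
Night half: max(0, 5.2 − 7.9) × 0.5 = 0.0 × 0.5 = 0.00 DD.
Per 24 h: 4.45 DD/day.
Duration = 81 / 4.45 = 18.202 ≈ 18.2 days.

18.2 days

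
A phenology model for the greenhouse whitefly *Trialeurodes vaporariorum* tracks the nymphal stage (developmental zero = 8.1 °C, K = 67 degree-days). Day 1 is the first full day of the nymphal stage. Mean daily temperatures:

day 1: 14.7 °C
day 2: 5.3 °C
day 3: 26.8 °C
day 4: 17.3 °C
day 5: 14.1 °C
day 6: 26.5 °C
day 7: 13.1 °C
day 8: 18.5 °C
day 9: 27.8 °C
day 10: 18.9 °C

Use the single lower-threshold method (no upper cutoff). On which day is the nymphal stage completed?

Daily DD above 8.1 °C: 6.6, 0.0, 18.7, 9.2, 6.0, 18.4, 5.0, 10.4, 19.7, 10.8.
Cumulative: 6.6, 6.6, 25.3, 34.5, 40.5, 58.9, 63.9, 74.3, 94.0, 104.8.
The total first reaches 67 DD on day 8.

day 8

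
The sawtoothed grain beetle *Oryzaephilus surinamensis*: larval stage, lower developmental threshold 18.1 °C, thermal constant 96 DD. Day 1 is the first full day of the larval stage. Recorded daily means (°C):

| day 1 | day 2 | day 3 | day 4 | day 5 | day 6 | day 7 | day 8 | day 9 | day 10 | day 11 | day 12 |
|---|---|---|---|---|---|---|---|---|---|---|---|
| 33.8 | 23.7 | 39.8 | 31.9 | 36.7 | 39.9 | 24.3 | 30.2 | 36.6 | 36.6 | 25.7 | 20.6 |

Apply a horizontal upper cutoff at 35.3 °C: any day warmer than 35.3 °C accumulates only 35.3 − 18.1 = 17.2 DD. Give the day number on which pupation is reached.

Daily DD above 18.1 °C (capped at 17.2): 15.7, 5.6, 17.2, 13.8, 17.2, 17.2, 6.2, 12.1, 17.2, 17.2, 7.6, 2.5.
Cumulative: 15.7, 21.3, 38.5, 52.3, 69.5, 86.7, 92.9, 105.0, 122.2, 139.4, 147.0, 149.5.
The total first reaches 96 DD on day 8.

day 8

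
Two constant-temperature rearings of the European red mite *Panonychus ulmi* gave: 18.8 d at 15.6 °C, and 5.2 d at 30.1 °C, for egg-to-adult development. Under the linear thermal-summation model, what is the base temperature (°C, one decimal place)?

Linear rate model ⇒ the product D·(T − T_b) is constant across temperatures.
18.8·(15.6 − T_b) = 5.2·(30.1 − T_b)
T_b = (18.8·15.6 − 5.2·30.1) / (18.8 − 5.2) = 136.76 / 13.6 = 10.056 °C ≈ 10.1 °C.

10.1 °C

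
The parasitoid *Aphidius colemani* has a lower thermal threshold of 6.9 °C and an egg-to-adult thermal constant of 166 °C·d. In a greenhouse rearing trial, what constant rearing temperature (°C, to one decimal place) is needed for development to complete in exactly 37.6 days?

11.3 °C

Required daily accumulation = 166 / 37.6 = 4.415 DD/day.
T = T_base + 4.415 = 6.9 + 4.415 = 11.315 ≈ 11.3 °C.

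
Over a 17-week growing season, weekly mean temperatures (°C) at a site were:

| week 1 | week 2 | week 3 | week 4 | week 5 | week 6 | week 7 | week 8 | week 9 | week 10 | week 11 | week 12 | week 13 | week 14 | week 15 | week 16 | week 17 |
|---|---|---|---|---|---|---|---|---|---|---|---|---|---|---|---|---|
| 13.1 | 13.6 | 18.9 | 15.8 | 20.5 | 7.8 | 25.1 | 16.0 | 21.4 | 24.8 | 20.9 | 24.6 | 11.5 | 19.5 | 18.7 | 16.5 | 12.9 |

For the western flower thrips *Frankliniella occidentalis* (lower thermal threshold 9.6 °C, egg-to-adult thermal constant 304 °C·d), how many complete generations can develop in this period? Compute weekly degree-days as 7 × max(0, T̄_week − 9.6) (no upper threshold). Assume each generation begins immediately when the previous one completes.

3 generations

Weekly DD (7 × max(0, T̄ − 9.6)): 24.5, 28.0, 65.1, 43.4, 76.3, 0.0, 108.5, 44.8, 82.6, 106.4, 79.1, 105.0, 13.3, 69.3, 63.7, 48.3, 23.1.
Season total = 981.4 DD.
Complete generations = ⌊981.4 / 304⌋ = 3.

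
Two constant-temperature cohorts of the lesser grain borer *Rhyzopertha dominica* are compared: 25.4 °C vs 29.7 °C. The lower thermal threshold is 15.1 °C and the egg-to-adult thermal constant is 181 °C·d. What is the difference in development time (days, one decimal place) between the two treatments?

At 25.4 °C: 181 / (25.4 − 15.1) = 181 / 10.3 = 17.573 d.
At 29.7 °C: 181 / (29.7 − 15.1) = 181 / 14.6 = 12.397 d.
Difference = |17.573 − 12.397| = 5.176 ≈ 5.2 days.

5.2 days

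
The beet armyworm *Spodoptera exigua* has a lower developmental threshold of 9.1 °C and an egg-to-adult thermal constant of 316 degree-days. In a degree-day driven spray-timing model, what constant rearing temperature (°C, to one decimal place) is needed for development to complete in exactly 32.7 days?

Required daily accumulation = 316 / 32.7 = 9.664 DD/day.
T = T_base + 9.664 = 9.1 + 9.664 = 18.764 ≈ 18.8 °C.

18.8 °C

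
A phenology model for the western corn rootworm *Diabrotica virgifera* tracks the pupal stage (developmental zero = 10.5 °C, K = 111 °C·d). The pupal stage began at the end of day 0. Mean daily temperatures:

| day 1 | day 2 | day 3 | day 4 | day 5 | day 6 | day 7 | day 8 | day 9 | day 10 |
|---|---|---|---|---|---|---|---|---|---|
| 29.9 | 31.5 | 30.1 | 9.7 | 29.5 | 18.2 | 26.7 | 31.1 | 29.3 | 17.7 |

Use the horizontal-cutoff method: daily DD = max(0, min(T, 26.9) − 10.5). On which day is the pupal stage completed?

day 9

Daily DD above 10.5 °C (capped at 16.4): 16.4, 16.4, 16.4, 0.0, 16.4, 7.7, 16.2, 16.4, 16.4, 7.2.
Cumulative: 16.4, 32.8, 49.2, 49.2, 65.6, 73.3, 89.5, 105.9, 122.3, 129.5.
The total first reaches 111 DD on day 9.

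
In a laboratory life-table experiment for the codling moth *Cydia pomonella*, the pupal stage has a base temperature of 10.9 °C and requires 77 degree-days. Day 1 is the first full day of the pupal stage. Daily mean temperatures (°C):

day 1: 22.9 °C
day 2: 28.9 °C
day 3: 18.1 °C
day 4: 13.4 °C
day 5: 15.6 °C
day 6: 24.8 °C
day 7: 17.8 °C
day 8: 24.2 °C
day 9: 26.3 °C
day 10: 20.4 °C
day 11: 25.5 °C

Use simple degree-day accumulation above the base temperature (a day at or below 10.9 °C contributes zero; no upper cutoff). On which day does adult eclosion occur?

day 8

Daily DD above 10.9 °C: 12.0, 18.0, 7.2, 2.5, 4.7, 13.9, 6.9, 13.3, 15.4, 9.5, 14.6.
Cumulative: 12.0, 30.0, 37.2, 39.7, 44.4, 58.3, 65.2, 78.5, 93.9, 103.4, 118.0.
The total first reaches 77 DD on day 8.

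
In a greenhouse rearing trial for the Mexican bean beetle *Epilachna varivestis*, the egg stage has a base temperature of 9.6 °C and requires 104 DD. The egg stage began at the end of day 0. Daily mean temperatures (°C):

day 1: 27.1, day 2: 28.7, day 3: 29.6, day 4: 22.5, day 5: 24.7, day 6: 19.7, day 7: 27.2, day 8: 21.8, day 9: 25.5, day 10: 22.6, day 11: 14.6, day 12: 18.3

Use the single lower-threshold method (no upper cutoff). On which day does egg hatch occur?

Daily DD above 9.6 °C: 17.5, 19.1, 20.0, 12.9, 15.1, 10.1, 17.6, 12.2, 15.9, 13.0, 5.0, 8.7.
Cumulative: 17.5, 36.6, 56.6, 69.5, 84.6, 94.7, 112.3, 124.5, 140.4, 153.4, 158.4, 167.1.
The total first reaches 104 DD on day 7.

day 7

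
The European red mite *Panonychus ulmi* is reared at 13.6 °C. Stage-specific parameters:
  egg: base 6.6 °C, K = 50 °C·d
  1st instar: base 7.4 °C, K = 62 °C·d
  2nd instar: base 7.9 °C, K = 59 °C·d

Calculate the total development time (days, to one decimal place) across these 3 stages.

egg: 50 / (13.6 − 6.6) = 50 / 7.0 = 7.143 d.
1st instar: 62 / (13.6 − 7.4) = 62 / 6.2 = 10.000 d.
2nd instar: 59 / (13.6 − 7.9) = 59 / 5.7 = 10.351 d.
Sum = 27.494 ≈ 27.5 days.

27.5 days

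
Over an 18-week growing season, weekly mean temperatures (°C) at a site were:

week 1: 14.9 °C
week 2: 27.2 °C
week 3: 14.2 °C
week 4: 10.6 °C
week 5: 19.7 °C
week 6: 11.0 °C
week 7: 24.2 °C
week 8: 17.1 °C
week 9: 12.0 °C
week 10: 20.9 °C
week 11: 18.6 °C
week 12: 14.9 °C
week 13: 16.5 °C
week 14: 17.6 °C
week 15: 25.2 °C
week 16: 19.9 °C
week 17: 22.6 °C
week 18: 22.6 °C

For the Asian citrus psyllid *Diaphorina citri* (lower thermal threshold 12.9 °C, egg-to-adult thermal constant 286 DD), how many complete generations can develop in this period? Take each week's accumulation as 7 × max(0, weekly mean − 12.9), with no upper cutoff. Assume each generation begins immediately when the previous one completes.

Weekly DD (7 × max(0, T̄ − 12.9)): 14.0, 100.1, 9.1, 0.0, 47.6, 0.0, 79.1, 29.4, 0.0, 56.0, 39.9, 14.0, 25.2, 32.9, 86.1, 49.0, 67.9, 67.9.
Season total = 718.2 DD.
Complete generations = ⌊718.2 / 286⌋ = 2.

2 generations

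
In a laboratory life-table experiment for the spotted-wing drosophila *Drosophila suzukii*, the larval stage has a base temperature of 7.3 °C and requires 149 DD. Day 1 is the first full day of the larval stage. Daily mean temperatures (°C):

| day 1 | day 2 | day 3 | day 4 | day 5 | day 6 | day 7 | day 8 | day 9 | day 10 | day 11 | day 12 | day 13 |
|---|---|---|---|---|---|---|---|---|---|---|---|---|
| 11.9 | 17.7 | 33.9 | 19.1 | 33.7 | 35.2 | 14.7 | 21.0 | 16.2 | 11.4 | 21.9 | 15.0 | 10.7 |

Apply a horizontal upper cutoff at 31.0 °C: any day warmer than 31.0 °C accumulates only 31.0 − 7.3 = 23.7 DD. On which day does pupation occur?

day 12

Daily DD above 7.3 °C (capped at 23.7): 4.6, 10.4, 23.7, 11.8, 23.7, 23.7, 7.4, 13.7, 8.9, 4.1, 14.6, 7.7, 3.4.
Cumulative: 4.6, 15.0, 38.7, 50.5, 74.2, 97.9, 105.3, 119.0, 127.9, 132.0, 146.6, 154.3, 157.7.
The total first reaches 149 DD on day 12.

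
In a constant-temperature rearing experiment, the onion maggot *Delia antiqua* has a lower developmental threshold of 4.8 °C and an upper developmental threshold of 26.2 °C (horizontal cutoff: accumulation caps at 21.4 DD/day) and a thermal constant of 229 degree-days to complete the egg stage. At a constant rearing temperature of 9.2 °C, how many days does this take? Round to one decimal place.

52.0 days

Daily accumulation = 9.2 − 4.8 = 4.4 DD/day.
Duration = 229 / 4.4 = 52.045 ≈ 52.0 days.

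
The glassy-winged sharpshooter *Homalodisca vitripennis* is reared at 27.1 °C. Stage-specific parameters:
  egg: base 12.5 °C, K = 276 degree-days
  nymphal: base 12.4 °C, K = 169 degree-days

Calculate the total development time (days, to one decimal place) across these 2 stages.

egg: 276 / (27.1 − 12.5) = 276 / 14.6 = 18.904 d.
nymphal: 169 / (27.1 − 12.4) = 169 / 14.7 = 11.497 d.
Sum = 30.401 ≈ 30.4 days.

30.4 days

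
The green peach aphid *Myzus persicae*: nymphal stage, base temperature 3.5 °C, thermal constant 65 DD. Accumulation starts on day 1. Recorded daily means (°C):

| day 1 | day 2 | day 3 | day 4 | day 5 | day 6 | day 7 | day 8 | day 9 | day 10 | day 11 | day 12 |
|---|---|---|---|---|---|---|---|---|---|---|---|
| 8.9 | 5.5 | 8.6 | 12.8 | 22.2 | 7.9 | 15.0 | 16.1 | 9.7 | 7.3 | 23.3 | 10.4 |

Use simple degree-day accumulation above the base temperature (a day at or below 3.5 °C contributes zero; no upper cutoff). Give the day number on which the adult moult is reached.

Daily DD above 3.5 °C: 5.4, 2.0, 5.1, 9.3, 18.7, 4.4, 11.5, 12.6, 6.2, 3.8, 19.8, 6.9.
Cumulative: 5.4, 7.4, 12.5, 21.8, 40.5, 44.9, 56.4, 69.0, 75.2, 79.0, 98.8, 105.7.
The total first reaches 65 DD on day 8.

day 8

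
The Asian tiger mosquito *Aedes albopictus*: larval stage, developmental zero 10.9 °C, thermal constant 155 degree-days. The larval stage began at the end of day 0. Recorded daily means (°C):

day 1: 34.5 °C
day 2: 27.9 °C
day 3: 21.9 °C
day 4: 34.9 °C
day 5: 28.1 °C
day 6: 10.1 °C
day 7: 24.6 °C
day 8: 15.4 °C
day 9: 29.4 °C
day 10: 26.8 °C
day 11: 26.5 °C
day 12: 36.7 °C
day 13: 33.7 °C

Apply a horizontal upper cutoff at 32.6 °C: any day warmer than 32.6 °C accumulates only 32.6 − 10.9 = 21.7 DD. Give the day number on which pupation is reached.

Daily DD above 10.9 °C (capped at 21.7): 21.7, 17.0, 11.0, 21.7, 17.2, 0.0, 13.7, 4.5, 18.5, 15.9, 15.6, 21.7, 21.7.
Cumulative: 21.7, 38.7, 49.7, 71.4, 88.6, 88.6, 102.3, 106.8, 125.3, 141.2, 156.8, 178.5, 200.2.
The total first reaches 155 DD on day 11.

day 11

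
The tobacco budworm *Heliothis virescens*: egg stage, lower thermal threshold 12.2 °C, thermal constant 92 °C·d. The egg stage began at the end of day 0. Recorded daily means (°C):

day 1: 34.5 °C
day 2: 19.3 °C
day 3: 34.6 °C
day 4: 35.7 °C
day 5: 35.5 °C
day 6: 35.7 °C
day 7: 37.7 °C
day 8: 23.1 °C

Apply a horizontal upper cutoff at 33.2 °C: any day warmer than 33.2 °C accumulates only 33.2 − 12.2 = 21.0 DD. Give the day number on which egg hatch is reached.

Daily DD above 12.2 °C (capped at 21.0): 21.0, 7.1, 21.0, 21.0, 21.0, 21.0, 21.0, 10.9.
Cumulative: 21.0, 28.1, 49.1, 70.1, 91.1, 112.1, 133.1, 144.0.
The total first reaches 92 DD on day 6.

day 6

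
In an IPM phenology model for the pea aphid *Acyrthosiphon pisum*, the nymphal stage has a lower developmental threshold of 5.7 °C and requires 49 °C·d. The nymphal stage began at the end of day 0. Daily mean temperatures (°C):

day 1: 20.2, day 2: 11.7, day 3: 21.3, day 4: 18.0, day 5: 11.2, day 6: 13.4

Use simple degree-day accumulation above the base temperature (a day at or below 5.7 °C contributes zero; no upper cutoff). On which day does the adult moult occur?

Daily DD above 5.7 °C: 14.5, 6.0, 15.6, 12.3, 5.5, 7.7.
Cumulative: 14.5, 20.5, 36.1, 48.4, 53.9, 61.6.
The total first reaches 49 DD on day 5.

day 5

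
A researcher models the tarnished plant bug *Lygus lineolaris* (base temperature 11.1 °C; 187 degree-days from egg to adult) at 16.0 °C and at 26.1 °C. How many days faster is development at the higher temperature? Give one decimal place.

25.7 days

At 16.0 °C: 187 / (16.0 − 11.1) = 187 / 4.9 = 38.163 d.
At 26.1 °C: 187 / (26.1 − 11.1) = 187 / 15.0 = 12.467 d.
Difference = |38.163 − 12.467| = 25.697 ≈ 25.7 days.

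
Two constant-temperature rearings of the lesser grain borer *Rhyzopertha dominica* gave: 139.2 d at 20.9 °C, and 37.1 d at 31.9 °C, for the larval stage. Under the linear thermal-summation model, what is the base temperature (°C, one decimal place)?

Linear rate model ⇒ the product D·(T − T_b) is constant across temperatures.
139.2·(20.9 − T_b) = 37.1·(31.9 − T_b)
T_b = (139.2·20.9 − 37.1·31.9) / (139.2 − 37.1) = 1725.79 / 102.1 = 16.903 °C ≈ 16.9 °C.

16.9 °C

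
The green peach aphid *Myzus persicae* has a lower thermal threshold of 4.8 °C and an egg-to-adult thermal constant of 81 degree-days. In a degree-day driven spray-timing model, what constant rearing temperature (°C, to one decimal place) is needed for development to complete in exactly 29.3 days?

Required daily accumulation = 81 / 29.3 = 2.765 DD/day.
T = T_base + 2.765 = 4.8 + 2.765 = 7.565 ≈ 7.6 °C.

7.6 °C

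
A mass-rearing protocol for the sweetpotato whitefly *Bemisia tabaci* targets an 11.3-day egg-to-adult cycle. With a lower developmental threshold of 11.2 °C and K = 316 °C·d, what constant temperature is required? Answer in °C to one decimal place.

39.2 °C

Required daily accumulation = 316 / 11.3 = 27.965 DD/day.
T = T_base + 27.965 = 11.2 + 27.965 = 39.165 ≈ 39.2 °C.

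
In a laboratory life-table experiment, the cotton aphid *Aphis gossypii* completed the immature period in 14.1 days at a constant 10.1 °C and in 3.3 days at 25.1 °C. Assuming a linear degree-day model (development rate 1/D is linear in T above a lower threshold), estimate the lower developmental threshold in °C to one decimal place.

5.5 °C

Equal thermal constants: D₁(T₁ − T_b) = D₂(T₂ − T_b).
14.1·(10.1 − T_b) = 3.3·(25.1 − T_b)
T_b = (14.1·10.1 − 3.3·25.1) / (14.1 − 3.3) = 59.58 / 10.8 = 5.517 °C ≈ 5.5 °C.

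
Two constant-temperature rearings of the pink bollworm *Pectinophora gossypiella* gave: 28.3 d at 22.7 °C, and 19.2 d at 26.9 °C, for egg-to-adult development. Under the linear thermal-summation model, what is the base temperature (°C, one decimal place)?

Equal thermal constants: D₁(T₁ − T_b) = D₂(T₂ − T_b).
28.3·(22.7 − T_b) = 19.2·(26.9 − T_b)
T_b = (28.3·22.7 − 19.2·26.9) / (28.3 − 19.2) = 125.93 / 9.1 = 13.838 °C ≈ 13.8 °C.

13.8 °C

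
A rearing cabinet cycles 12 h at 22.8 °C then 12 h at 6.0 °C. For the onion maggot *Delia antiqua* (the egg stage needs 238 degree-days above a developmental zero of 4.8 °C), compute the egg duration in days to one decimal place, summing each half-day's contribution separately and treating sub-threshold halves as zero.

Day half: max(0, 22.8 − 4.8) × 0.5 = 18.0 × 0.5 = 9.00 DD.
Night half: max(0, 6.0 − 4.8) × 0.5 = 1.2 × 0.5 = 0.60 DD.
Per 24 h: 9.60 DD/day.
Duration = 238 / 9.60 = 24.792 ≈ 24.8 days.

24.8 days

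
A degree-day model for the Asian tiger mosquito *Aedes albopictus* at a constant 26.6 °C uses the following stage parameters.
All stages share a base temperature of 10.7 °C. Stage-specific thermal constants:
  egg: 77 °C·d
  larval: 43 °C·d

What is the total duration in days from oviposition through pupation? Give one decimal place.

7.5 days

Daily accumulation at 26.6 °C = 26.6 − 10.7 = 15.9 DD/day.
Total K = 77 + 43 = 120 DD.
Total duration = 120 / 15.9 = 7.547 ≈ 7.5 days.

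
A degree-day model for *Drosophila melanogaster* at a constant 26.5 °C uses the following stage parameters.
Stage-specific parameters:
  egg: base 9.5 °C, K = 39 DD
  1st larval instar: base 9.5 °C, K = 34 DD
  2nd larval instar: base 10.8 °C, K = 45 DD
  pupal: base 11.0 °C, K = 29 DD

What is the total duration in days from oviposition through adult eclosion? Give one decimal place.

egg: 39 / (26.5 − 9.5) = 39 / 17.0 = 2.294 d.
1st larval instar: 34 / (26.5 − 9.5) = 34 / 17.0 = 2.000 d.
2nd larval instar: 45 / (26.5 − 10.8) = 45 / 15.7 = 2.866 d.
pupal: 29 / (26.5 − 11.0) = 29 / 15.5 = 1.871 d.
Sum = 9.031 ≈ 9.0 days.

9.0 days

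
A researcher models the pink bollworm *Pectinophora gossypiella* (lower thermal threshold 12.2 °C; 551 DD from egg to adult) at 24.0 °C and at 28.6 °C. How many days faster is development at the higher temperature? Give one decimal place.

13.1 days

At 24.0 °C: 551 / (24.0 − 12.2) = 551 / 11.8 = 46.695 d.
At 28.6 °C: 551 / (28.6 − 12.2) = 551 / 16.4 = 33.598 d.
Difference = |46.695 − 33.598| = 13.097 ≈ 13.1 days.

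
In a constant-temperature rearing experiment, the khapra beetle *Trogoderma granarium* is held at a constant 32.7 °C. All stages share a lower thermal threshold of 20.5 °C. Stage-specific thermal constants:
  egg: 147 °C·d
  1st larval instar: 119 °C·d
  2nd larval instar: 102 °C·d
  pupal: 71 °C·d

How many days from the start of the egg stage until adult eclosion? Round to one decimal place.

Daily accumulation at 32.7 °C = 32.7 − 20.5 = 12.2 DD/day.
Total K = 147 + 119 + 102 + 71 = 439 DD.
Total duration = 439 / 12.2 = 35.984 ≈ 36.0 days.

36.0 days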